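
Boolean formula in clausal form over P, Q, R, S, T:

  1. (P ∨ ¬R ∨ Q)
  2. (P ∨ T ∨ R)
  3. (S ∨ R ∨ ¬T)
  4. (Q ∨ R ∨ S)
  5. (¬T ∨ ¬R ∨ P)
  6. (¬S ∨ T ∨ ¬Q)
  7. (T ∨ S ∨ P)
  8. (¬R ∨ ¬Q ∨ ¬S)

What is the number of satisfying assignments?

12

Case analysis on R and S:
  R=T, S=T: remaining (P,Q,T) ∈ {(T,F,F); (T,F,T)} — 2.
  R=T, S=F: remaining (P,Q,T) ∈ {(T,F,F); (T,F,T); (T,T,F); (T,T,T)} — 4.
  R=F, S=T: 5 of the 8 assignments to (P,Q,T) work.
  R=F, S=F: remaining (P,Q,T) ∈ {(T,T,F)} — 1.
Total: 2 + 4 + 5 + 1 = 12.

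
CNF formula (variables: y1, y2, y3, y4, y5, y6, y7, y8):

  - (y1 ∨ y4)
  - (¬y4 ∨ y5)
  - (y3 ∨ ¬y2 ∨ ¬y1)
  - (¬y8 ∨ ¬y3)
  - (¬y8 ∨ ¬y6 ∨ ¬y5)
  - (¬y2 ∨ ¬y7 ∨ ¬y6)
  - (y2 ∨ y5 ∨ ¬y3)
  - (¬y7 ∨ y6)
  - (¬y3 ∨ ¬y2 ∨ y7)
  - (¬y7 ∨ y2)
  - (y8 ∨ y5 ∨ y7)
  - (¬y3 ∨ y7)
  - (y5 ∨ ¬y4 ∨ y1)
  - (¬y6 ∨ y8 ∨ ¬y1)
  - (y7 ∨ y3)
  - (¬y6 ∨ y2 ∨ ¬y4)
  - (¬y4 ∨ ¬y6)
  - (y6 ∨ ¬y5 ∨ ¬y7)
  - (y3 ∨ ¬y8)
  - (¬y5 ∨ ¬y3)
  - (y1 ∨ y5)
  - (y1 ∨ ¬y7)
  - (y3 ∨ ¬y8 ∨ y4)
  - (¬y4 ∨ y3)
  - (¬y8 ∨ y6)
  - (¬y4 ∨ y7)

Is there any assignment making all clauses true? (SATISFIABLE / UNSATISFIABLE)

y3 = True:
  propagation gives y8=False, y7=True, y6=True, y2=False; an empty clause results — contradiction.
y3 = False:
  propagation gives y7=True, y6=True, y2=False; an empty clause results — contradiction.
Every branch closes, so no satisfying assignment exists.

UNSATISFIABLE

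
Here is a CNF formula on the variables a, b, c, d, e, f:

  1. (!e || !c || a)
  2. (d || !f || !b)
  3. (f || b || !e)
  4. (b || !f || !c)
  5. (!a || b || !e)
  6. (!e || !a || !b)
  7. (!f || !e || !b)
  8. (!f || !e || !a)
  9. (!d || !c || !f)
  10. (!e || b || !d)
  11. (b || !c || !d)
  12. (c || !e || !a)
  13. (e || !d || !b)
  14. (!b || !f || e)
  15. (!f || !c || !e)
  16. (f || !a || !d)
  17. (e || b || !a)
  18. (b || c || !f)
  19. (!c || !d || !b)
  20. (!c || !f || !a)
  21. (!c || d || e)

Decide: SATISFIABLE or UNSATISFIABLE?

SATISFIABLE

Set a = False and propagate.
The remaining clauses are satisfied by b = False, c = False, d = False, e = False, f = False.
Every clause has at least one true literal under this assignment.
So a=F, b=F, c=F, d=F, e=F, f=F is a satisfying assignment.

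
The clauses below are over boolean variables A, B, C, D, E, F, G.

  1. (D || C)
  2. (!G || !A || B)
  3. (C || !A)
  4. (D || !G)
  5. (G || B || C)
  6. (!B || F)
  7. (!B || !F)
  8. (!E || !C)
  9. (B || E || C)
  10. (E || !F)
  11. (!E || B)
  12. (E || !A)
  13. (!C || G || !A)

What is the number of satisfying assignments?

The models are:
  A=0 B=0 C=1 D=0 E=0 F=0 G=0
  A=0 B=0 C=1 D=1 E=0 F=0 G=0
  A=0 B=0 C=1 D=1 E=0 F=0 G=1
That's 3 in total.

3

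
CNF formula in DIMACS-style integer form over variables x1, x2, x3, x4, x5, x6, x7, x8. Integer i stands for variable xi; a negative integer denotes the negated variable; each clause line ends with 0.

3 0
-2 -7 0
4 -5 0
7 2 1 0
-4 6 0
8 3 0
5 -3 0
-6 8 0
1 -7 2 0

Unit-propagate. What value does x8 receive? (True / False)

True

(x3) is a unit clause: x3 = True.
In (x5 | ~x3), ~x3 is now false; x5 must hold, so x5 = True.
(~x5 | x4) with x5 = True leaves only x4, so x4 = True.
(x6 | ~x4) with x4 = True leaves only x6, so x6 = True.
In (~x6 | x8), ~x6 is now false; x8 must hold, so x8 = True.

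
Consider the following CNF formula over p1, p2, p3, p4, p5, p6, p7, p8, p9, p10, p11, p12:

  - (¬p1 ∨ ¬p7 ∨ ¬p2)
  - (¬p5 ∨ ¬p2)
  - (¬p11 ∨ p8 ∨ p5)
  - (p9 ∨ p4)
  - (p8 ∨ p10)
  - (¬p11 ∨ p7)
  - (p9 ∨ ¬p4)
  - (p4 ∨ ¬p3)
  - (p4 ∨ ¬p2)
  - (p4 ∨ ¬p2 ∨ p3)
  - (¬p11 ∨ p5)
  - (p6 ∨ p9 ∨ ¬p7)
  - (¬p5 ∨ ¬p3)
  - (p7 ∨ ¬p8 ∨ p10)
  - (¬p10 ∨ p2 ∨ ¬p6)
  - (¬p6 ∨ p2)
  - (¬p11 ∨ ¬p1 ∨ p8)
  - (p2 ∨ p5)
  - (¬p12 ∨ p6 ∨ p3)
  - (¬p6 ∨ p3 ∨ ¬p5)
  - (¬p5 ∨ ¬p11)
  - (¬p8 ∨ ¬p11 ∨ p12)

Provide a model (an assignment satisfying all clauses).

p1 occurs only negated in the remaining clauses — set p1 = False.
Pure literal: p9 appears only positively; assign p9 = True.
Branch on p2: take p2 = True.
  then p5 is forced to False.
  then p4 is forced to True.
  then p11 is forced to False.
Try p3 = True.
For the remaining variables, p6 = True, p7 = False, p8 = True, p10 = True, p12 = False works.

p1 = F, p2 = T, p3 = T, p4 = T, p5 = F, p6 = T, p7 = F, p8 = T, p9 = T, p10 = T, p11 = F, p12 = F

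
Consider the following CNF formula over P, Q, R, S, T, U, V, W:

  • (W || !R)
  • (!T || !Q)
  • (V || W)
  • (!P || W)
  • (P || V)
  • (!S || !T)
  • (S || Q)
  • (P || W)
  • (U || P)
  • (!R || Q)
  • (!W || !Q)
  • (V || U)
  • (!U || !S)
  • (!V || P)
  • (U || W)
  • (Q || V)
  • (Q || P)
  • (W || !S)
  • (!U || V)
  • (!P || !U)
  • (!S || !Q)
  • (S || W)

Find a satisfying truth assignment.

Pure literal: R appears only negated; assign R = False.
T occurs only negated in the remaining clauses — set T = False.
Try P = True.
  then W is forced to True.
  then Q is forced to False.
  then S is forced to True.
  then U is forced to False.
  then V is forced to True.
Every clause has at least one true literal under this assignment.

P = T, Q = F, R = F, S = T, T = F, U = F, V = T, W = T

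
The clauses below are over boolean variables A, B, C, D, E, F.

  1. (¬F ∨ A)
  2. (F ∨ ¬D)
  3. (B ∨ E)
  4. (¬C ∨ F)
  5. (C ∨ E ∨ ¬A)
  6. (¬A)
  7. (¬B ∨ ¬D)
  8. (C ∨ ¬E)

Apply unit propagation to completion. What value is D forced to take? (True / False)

False

Unit clause (¬A) sets A = False.
(A ∨ ¬F): since A = False, the clause reduces to (¬F). F = False.
(¬D ∨ F): since F = False, the clause reduces to (¬D). D = False.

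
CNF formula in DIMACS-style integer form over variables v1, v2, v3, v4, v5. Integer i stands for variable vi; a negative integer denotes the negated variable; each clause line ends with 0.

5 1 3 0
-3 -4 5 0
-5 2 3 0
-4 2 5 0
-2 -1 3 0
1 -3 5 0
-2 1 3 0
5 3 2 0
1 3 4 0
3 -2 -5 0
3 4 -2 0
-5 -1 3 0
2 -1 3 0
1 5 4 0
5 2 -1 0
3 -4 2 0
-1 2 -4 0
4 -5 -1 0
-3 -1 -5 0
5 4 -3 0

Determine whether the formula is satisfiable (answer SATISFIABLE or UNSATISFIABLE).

SATISFIABLE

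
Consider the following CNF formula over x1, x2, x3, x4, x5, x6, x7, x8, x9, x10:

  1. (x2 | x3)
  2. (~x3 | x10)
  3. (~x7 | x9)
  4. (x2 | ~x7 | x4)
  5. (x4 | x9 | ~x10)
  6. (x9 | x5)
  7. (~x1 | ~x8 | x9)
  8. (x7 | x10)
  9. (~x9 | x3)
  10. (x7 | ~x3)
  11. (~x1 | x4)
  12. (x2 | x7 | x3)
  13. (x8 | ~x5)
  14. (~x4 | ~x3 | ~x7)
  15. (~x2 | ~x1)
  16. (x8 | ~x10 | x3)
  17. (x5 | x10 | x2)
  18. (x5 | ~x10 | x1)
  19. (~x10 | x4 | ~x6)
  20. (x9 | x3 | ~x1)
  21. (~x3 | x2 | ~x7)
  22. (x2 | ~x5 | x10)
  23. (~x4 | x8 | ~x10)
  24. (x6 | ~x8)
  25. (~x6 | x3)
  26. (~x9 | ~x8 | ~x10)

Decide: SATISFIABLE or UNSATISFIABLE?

UNSATISFIABLE

x3 = True:
  propagation gives x10=True, x7=True, x9=True, x4=False; an empty clause results — contradiction.
x3 = False:
  propagation gives x2=True, x9=False, x7=False, x5=True; an empty clause results — contradiction.
Every branch closes, so no satisfying assignment exists.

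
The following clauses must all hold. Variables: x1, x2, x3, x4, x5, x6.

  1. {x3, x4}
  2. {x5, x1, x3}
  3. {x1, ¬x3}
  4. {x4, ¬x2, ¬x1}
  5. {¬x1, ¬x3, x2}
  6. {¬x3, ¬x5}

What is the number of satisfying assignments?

14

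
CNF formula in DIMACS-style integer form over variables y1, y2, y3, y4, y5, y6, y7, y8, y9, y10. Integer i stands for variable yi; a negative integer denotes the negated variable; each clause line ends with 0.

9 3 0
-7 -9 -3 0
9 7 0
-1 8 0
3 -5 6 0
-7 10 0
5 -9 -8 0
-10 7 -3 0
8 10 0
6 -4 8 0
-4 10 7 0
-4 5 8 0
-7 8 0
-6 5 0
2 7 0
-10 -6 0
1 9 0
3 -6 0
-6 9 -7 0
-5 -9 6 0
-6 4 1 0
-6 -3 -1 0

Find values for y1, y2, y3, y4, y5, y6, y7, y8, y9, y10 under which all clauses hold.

y1=True, y2=True, y3=True, y4=True, y5=True, y6=False, y7=True, y8=True, y9=False, y10=True

Pure literal: y2 appears only positively; assign y2 = True.
Set y1 = True and propagate.
  then y8 is forced to True.
The remaining clauses are satisfied by y3 = True, y4 = True, y5 = True, y6 = False, y7 = True, y9 = False, y10 = True.
Check each clause:
  1. (y9 | y3) — y3 is true.
  2. (~y7 | ~y3 | ~y9) — ~y9 is true.
  3. (y7 | y9) — y7 is true.
  4. (y8 | ~y1) — y8 is true.
  5. (y6 | y3 | ~y5) — y3 is true.
  6. (~y7 | y10) — y10 is true.
  7. (~y8 | ~y9 | y5) — y5 is true.
  8. (~y10 | ~y3 | y7) — y7 is true.
  9. (y8 | y10) — y8 is true.
  10. (y8 | y6 | ~y4) — y8 is true.
  11. (~y4 | y10 | y7) — y10 is true.
  12. (y5 | ~y4 | y8) — y8 is true.
  13. (~y7 | y8) — y8 is true.
  14. (~y6 | y5) — ~y6 is true.
  15. (y7 | y2) — y2 is true.
  16. (~y6 | ~y10) — ~y6 is true.
  17. (y1 | y9) — y1 is true.
  18. (~y6 | y3) — ~y6 is true.
  19. (~y6 | y9 | ~y7) — ~y6 is true.
  20. (~y9 | ~y5 | y6) — ~y9 is true.
  21. (~y6 | y1 | y4) — y1 is true.
  22. (~y1 | ~y3 | ~y6) — ~y6 is true.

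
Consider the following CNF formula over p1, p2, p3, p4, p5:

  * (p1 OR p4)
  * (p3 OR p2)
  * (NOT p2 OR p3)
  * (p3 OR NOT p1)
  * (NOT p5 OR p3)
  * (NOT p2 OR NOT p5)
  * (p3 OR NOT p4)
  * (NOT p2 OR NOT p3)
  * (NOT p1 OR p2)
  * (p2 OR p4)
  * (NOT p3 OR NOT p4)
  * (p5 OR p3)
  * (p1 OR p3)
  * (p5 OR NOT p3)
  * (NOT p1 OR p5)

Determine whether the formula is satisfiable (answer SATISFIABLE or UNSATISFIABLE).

UNSATISFIABLE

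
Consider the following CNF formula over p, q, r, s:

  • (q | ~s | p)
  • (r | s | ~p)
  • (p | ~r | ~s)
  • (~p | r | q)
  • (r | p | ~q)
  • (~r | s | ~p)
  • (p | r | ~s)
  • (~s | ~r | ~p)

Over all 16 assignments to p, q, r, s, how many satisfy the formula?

4

Satisfying assignments:
  p=F q=F r=F s=F
  p=F q=F r=T s=F
  p=F q=T r=T s=F
  p=T q=T r=F s=T
That's 4 in total.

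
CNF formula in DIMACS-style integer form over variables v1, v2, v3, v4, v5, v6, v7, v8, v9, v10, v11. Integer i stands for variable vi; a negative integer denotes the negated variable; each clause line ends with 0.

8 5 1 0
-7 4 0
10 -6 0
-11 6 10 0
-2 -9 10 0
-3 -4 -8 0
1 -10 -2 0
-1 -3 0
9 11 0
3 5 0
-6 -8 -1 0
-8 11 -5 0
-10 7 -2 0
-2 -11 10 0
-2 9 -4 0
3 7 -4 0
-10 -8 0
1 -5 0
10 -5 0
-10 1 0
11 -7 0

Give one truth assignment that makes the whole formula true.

Try v1 = True.
  then v3 is forced to False.
  then v5 is forced to True.
  then v10 is forced to True.
  then v8 is forced to False.
Try v2 = True.
  then v7 is forced to True.
  then v4 is forced to True.
  then v9 is forced to True.
  then v11 is forced to True.
v6 is now unconstrained; take v6 = False.

v1 = True, v2 = True, v3 = False, v4 = True, v5 = True, v6 = False, v7 = True, v8 = False, v9 = True, v10 = True, v11 = True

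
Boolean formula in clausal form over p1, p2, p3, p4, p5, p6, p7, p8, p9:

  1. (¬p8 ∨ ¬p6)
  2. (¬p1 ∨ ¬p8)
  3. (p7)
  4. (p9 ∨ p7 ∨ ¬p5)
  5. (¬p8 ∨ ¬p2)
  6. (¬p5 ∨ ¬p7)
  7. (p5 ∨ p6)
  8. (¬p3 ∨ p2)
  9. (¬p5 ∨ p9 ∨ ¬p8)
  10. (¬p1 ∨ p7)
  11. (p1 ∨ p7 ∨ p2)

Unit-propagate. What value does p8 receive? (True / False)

Unit clause (p7) sets p7 = True.
(¬p5 ∨ ¬p7): since p7 = True, the clause reduces to (¬p5). p5 = False.
From (p6 ∨ p5) and p5 = False: p6 = True.
(¬p6 ∨ ¬p8): since p6 = True, the clause reduces to (¬p8). p8 = False.

False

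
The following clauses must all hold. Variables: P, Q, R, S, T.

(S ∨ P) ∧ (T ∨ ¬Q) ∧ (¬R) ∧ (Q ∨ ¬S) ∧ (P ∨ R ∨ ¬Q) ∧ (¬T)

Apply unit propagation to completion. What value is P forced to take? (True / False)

True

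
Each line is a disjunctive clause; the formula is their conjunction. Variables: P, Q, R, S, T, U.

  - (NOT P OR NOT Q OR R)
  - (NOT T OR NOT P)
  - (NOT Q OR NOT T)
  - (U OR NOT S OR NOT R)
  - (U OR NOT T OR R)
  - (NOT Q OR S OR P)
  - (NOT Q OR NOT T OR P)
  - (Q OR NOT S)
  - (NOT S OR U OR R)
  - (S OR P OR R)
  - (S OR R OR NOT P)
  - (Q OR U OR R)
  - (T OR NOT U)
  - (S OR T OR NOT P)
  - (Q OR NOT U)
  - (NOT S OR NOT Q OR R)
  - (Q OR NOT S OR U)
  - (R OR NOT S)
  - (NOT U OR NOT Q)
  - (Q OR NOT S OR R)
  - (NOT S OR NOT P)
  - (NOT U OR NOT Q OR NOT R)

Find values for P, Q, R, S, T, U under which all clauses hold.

P=False, Q=False, R=True, S=False, T=True, U=False

Branch on P: take P = False.
The remaining clauses are satisfied by Q = False, R = True, S = False, T = True, U = False.
Check each clause:
  1. (NOT P OR NOT Q OR R) — R is true.
  2. (NOT T OR NOT P) — NOT P is true.
  3. (NOT T OR NOT Q) — NOT Q is true.
  4. (U OR NOT R OR NOT S) — NOT S is true.
  5. (U OR R OR NOT T) — R is true.
  6. (NOT Q OR P OR S) — NOT Q is true.
  7. (P OR NOT Q OR NOT T) — NOT Q is true.
  8. (Q OR NOT S) — NOT S is true.
  9. (NOT S OR R OR U) — R is true.
  10. (R OR P OR S) — R is true.
  11. (NOT P OR R OR S) — R is true.
  12. (U OR R OR Q) — R is true.
  13. (NOT U OR T) — NOT U is true.
  14. (T OR S OR NOT P) — T is true.
  15. (Q OR NOT U) — NOT U is true.
  16. (NOT S OR NOT Q OR R) — R is true.
  17. (U OR Q OR NOT S) — NOT S is true.
  18. (R OR NOT S) — R is true.
  19. (NOT Q OR NOT U) — NOT U is true.
  20. (Q OR R OR NOT S) — R is true.
  21. (NOT P OR NOT S) — NOT S is true.
  22. (NOT U OR NOT R OR NOT Q) — NOT U is true.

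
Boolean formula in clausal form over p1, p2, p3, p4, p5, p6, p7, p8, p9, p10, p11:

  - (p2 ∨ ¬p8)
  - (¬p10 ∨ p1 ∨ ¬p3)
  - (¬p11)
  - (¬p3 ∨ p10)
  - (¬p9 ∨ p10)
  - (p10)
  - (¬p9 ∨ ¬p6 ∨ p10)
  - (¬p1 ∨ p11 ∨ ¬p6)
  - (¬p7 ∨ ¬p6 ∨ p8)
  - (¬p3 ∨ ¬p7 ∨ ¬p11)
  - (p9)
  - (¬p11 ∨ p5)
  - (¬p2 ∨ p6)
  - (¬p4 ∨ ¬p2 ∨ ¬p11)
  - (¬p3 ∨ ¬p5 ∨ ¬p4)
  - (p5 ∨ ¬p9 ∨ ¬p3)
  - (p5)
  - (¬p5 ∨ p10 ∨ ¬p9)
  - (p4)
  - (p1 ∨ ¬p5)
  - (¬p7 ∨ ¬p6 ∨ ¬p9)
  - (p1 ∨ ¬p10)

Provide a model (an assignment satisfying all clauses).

p1=True, p2=False, p3=False, p4=True, p5=True, p6=False, p7=True, p8=False, p9=True, p10=True, p11=False

(¬p11) is a unit clause, so p11 = False.
The clause (p10) is unit: p10 must be True.
The clause (p9) is unit: p9 must be True.
Unit propagation: (p5) forces p5 = True.
(p4) is a unit clause, so p4 = True.
Unit propagation: (¬p3) forces p3 = False.
(p1) is a unit clause, so p1 = True.
The clause (¬p6) is unit: p6 must be False.
Unit propagation: (¬p2) forces p2 = False.
The clause (¬p8) is unit: p8 must be False.
p7 is now unconstrained; take p7 = True.
Every clause has at least one true literal under this assignment.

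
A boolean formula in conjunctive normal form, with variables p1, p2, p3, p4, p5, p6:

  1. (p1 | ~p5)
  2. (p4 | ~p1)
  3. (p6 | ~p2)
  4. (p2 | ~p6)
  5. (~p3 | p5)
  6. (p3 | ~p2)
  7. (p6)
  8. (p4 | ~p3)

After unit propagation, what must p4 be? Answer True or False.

True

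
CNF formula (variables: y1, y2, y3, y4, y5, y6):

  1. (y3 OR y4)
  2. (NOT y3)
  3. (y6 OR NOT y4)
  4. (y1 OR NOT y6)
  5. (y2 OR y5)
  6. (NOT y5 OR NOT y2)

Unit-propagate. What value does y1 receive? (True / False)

True

(NOT y3) is a unit clause: y3 = False.
(y4 OR y3): since y3 = False, the clause reduces to (y4). y4 = True.
(y6 OR NOT y4): since y4 = True, the clause reduces to (y6). y6 = True.
From (y1 OR NOT y6) and y6 = True: y1 = True.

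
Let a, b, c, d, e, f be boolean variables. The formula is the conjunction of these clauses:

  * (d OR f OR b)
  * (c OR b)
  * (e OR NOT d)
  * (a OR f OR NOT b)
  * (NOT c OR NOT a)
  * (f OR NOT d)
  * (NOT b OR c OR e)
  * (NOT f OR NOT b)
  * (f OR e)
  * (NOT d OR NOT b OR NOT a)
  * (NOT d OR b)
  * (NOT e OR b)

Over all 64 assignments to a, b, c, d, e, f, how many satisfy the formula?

Satisfying assignments:
  a=F b=F c=T d=F e=F f=T
  a=T b=T c=F d=F e=T f=F
Count: 2.

2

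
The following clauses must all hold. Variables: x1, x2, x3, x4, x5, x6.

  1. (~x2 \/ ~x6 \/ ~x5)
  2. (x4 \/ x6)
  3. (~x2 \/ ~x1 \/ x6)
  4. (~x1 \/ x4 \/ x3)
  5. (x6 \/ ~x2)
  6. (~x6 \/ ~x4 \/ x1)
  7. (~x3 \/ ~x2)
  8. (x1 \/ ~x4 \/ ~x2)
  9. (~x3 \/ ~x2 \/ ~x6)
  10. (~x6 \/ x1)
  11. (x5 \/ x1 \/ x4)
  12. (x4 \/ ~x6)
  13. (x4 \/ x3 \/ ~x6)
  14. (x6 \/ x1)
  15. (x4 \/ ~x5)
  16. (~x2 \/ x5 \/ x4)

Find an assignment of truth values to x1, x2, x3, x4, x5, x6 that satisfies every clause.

x2 occurs only negated in the remaining clauses — set x2 = False.
Try x1 = True.
Try x3 = True.
Try x4 = True.
x5, x6 are now unconstrained; take x5 = True, x6 = False.

x1=T, x2=F, x3=T, x4=T, x5=T, x6=F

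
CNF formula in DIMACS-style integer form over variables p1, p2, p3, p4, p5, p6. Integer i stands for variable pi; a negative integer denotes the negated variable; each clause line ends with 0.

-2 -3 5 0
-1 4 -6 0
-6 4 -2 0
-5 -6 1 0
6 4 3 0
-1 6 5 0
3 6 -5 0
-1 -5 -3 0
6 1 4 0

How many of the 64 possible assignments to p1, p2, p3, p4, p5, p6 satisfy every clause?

15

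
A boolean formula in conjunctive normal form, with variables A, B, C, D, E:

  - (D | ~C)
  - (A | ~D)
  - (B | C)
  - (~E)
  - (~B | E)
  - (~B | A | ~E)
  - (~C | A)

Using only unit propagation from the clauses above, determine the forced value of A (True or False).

(~E) stands alone — E = False.
In (E | ~B), E is now false; ~B must hold, so B = False.
(C | B) with B = False leaves only C, so C = True.
From (~C | D) and C = True: D = True.
From (A | ~D) and D = True: A = True.

True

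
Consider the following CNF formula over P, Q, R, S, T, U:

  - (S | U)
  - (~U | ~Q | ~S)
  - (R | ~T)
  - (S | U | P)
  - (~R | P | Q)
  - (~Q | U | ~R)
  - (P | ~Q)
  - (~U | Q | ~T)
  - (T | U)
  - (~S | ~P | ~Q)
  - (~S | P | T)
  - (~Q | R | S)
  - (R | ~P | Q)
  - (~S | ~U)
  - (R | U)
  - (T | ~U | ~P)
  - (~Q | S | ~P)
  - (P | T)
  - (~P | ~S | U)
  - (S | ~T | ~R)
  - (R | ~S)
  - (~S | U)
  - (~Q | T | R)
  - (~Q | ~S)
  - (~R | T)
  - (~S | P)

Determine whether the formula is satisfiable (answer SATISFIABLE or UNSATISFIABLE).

UNSATISFIABLE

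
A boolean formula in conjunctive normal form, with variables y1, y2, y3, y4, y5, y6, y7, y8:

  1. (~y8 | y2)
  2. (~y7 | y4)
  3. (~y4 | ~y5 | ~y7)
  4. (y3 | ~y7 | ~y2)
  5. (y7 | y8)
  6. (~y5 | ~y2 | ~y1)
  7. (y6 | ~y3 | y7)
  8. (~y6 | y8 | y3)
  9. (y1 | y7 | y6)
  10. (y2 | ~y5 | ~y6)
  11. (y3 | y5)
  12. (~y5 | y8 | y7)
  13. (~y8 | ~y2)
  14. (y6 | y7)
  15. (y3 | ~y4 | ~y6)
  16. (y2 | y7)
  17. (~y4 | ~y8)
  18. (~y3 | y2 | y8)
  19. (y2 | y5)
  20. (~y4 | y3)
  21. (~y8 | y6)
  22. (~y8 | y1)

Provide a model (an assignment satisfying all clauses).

y1=1, y2=1, y3=1, y4=1, y5=0, y6=0, y7=1, y8=0

Try y1 = True.
Try y2 = True.
  then y5 is forced to False.
  then y3 is forced to True.
  then y8 is forced to False.
  then y7 is forced to True.
  then y4 is forced to True.
y6 is now unconstrained; take y6 = False.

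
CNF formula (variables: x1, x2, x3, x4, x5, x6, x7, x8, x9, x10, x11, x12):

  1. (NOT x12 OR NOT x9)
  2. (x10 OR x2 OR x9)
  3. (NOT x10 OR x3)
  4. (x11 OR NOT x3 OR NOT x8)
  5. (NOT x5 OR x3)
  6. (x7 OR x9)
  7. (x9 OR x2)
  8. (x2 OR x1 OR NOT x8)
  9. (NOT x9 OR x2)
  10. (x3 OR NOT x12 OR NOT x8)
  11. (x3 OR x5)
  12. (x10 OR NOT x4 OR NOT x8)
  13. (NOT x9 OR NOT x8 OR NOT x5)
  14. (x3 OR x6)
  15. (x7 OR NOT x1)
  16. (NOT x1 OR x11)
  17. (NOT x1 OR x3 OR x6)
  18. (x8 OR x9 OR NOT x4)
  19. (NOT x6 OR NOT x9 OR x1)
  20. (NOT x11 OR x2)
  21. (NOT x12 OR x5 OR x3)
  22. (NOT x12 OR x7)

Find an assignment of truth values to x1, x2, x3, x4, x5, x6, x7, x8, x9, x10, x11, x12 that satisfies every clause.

x1=True, x2=True, x3=True, x4=True, x5=True, x6=False, x7=True, x8=False, x9=True, x10=False, x11=True, x12=False

Check each clause:
  1. (NOT x12 OR NOT x9) — NOT x12 is true.
  2. (x10 OR x9 OR x2) — x9 is true.
  3. (NOT x10 OR x3) — x3 is true.
  4. (x11 OR NOT x8 OR NOT x3) — NOT x8 is true.
  5. (x3 OR NOT x5) — x3 is true.
  6. (x7 OR x9) — x9 is true.
  7. (x9 OR x2) — x9 is true.
  8. (x1 OR x2 OR NOT x8) — NOT x8 is true.
  9. (NOT x9 OR x2) — x2 is true.
  10. (NOT x12 OR NOT x8 OR x3) — NOT x8 is true.
  11. (x3 OR x5) — x3 is true.
  12. (NOT x4 OR NOT x8 OR x10) — NOT x8 is true.
  13. (NOT x5 OR NOT x8 OR NOT x9) — NOT x8 is true.
  14. (x3 OR x6) — x3 is true.
  15. (NOT x1 OR x7) — x7 is true.
  16. (NOT x1 OR x11) — x11 is true.
  17. (x3 OR NOT x1 OR x6) — x3 is true.
  18. (x9 OR NOT x4 OR x8) — x9 is true.
  19. (x1 OR NOT x6 OR NOT x9) — x1 is true.
  20. (x2 OR NOT x11) — x2 is true.
  21. (NOT x12 OR x5 OR x3) — x3 is true.
  22. (x7 OR NOT x12) — NOT x12 is true.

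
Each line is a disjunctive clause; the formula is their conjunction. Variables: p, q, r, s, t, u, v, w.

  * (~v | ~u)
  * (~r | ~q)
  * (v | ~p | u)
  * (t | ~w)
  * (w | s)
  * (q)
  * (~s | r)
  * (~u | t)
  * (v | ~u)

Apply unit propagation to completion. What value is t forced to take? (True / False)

True

Unit clause (q) sets q = True.
(~q | ~r): since q = True, the clause reduces to (~r). r = False.
From (r | ~s) and r = False: s = False.
From (w | s) and s = False: w = True.
In (t | ~w), ~w is now false; t must hold, so t = True.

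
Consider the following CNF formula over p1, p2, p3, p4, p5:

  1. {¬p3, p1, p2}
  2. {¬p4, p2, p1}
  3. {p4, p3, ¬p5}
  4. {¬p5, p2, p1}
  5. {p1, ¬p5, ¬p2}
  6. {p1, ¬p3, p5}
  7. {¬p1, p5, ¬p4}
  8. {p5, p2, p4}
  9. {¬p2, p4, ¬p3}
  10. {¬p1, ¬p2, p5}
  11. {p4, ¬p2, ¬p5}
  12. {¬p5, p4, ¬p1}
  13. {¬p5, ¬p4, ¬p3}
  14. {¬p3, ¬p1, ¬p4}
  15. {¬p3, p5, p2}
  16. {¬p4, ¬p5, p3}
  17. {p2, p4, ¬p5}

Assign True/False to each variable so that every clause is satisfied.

Set p1 = False and propagate.
Try p2 = True.
  then p5 is forced to False.
  then p3 is forced to False.
p4 is now unconstrained; take p4 = False.

p1=False  p2=True  p3=False  p4=False  p5=False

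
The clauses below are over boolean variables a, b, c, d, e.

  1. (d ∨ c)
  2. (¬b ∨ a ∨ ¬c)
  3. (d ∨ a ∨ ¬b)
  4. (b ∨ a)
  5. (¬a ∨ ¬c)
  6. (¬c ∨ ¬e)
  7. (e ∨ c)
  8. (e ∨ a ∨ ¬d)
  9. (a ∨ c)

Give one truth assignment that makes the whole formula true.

a = True  b = False  c = False  d = True  e = True

Check each clause:
  1. (c ∨ d) — d is true.
  2. (¬c ∨ ¬b ∨ a) — a is true.
  3. (¬b ∨ a ∨ d) — a is true.
  4. (b ∨ a) — a is true.
  5. (¬c ∨ ¬a) — ¬c is true.
  6. (¬c ∨ ¬e) — ¬c is true.
  7. (e ∨ c) — e is true.
  8. (e ∨ ¬d ∨ a) — a is true.
  9. (a ∨ c) — a is true.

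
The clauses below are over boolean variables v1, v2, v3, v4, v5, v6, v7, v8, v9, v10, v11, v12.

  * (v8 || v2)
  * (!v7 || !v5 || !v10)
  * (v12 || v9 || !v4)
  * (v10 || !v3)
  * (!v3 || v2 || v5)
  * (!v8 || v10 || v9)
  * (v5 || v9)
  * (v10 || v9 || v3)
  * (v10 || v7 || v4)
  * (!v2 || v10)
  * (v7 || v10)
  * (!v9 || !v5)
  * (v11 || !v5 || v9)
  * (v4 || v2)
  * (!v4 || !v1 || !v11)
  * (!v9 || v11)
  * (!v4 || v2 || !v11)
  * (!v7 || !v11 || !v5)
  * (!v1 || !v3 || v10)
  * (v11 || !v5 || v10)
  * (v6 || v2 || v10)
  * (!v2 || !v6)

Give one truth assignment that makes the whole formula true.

v1 = False, v2 = True, v3 = False, v4 = True, v5 = False, v6 = False, v7 = True, v8 = True, v9 = True, v10 = True, v11 = True, v12 = True

v1 occurs only negated in the remaining clauses — set v1 = False.
Pure literal: v12 appears only positively; assign v12 = True.
Try v2 = True.
  then v10 is forced to True.
  then v6 is forced to False.
The remaining clauses are satisfied by v3 = False, v4 = True, v5 = False, v7 = True, v8 = True, v9 = True, v11 = True.
Every clause has at least one true literal under this assignment.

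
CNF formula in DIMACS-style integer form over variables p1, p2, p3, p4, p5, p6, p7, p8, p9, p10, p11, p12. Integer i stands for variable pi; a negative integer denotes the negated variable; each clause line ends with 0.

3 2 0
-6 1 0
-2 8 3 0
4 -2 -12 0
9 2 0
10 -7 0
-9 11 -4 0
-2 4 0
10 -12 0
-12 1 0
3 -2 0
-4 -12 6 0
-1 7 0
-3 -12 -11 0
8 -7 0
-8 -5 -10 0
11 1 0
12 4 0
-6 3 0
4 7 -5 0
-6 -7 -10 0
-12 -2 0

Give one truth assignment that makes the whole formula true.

Pure literal: p5 appears only negated; assign p5 = False.
Set p1 = True and propagate.
  then p7 is forced to True.
  then p10 is forced to True.
  then p8 is forced to True.
  then p6 is forced to False.
The remaining clauses are satisfied by p2 = True, p3 = True, p4 = True, p9 = False, p11 = True, p12 = False.

p1=T, p2=T, p3=T, p4=T, p5=F, p6=F, p7=T, p8=T, p9=F, p10=T, p11=T, p12=F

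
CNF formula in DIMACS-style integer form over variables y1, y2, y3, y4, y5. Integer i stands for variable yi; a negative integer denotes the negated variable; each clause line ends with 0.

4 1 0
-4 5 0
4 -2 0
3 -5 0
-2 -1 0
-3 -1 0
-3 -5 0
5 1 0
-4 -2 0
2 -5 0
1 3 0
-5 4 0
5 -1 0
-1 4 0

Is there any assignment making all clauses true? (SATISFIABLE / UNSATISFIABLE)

UNSATISFIABLE

y1 = True:
  propagation gives y2=False, y3=False, y5=False; an empty clause results — contradiction.
y1 = False:
  propagation gives y4=True, y5=True, y3=True; an empty clause results — contradiction.
Every branch closes, so no satisfying assignment exists.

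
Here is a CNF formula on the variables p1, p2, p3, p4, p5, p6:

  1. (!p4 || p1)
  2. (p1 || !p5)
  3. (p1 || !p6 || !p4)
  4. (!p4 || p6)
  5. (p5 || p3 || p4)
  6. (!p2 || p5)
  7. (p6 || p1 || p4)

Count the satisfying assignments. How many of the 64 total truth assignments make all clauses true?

Split on p4, then p1.
  p4=T, p1=T: p3 free; 3 ways for (p2,p5,p6) × 2^1 = 6.
  p4=T, p1=F: a clause becomes empty — 0.
  p4=F, p1=T: p6 free; 5 ways for (p2,p3,p5) × 2^1 = 10.
  p4=F, p1=F: remaining (p2,p3,p5,p6) ∈ {(F,T,F,T)} — 1.
Total: 6 + 0 + 10 + 1 = 17.

17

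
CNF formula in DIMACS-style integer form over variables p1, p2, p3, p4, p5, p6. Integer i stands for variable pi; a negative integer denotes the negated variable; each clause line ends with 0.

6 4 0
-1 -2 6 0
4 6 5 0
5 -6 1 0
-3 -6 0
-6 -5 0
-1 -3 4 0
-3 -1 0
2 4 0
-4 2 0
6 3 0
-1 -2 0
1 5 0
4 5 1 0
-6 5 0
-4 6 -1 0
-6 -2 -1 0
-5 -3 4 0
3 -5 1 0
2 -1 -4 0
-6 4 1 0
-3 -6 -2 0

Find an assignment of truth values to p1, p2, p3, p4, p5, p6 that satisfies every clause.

p1=F, p2=T, p3=T, p4=T, p5=T, p6=F

Check each clause:
  1. (p6 ∨ p4) — p4 is true.
  2. (p6 ∨ ¬p2 ∨ ¬p1) — ¬p1 is true.
  3. (p4 ∨ p5 ∨ p6) — p4 is true.
  4. (p1 ∨ ¬p6 ∨ p5) — ¬p6 is true.
  5. (¬p6 ∨ ¬p3) — ¬p6 is true.
  6. (¬p6 ∨ ¬p5) — ¬p6 is true.
  7. (¬p3 ∨ ¬p1 ∨ p4) — p4 is true.
  8. (¬p1 ∨ ¬p3) — ¬p1 is true.
  9. (p4 ∨ p2) — p2 is true.
  10. (¬p4 ∨ p2) — p2 is true.
  11. (p6 ∨ p3) — p3 is true.
  12. (¬p1 ∨ ¬p2) — ¬p1 is true.
  13. (p1 ∨ p5) — p5 is true.
  14. (p4 ∨ p1 ∨ p5) — p4 is true.
  15. (¬p6 ∨ p5) — ¬p6 is true.
  16. (¬p1 ∨ p6 ∨ ¬p4) — ¬p1 is true.
  17. (¬p1 ∨ ¬p6 ∨ ¬p2) — ¬p6 is true.
  18. (p4 ∨ ¬p5 ∨ ¬p3) — p4 is true.
  19. (p1 ∨ p3 ∨ ¬p5) — p3 is true.
  20. (p2 ∨ ¬p1 ∨ ¬p4) — p2 is true.
  21. (p1 ∨ p4 ∨ ¬p6) — ¬p6 is true.
  22. (¬p6 ∨ ¬p3 ∨ ¬p2) — ¬p6 is true.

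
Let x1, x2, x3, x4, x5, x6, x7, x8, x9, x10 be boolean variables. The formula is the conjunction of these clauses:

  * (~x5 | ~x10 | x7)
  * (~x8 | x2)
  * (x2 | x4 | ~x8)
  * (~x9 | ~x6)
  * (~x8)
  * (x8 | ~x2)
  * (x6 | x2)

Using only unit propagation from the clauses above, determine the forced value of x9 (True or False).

False

(~x8) stands alone — x8 = False.
In (~x2 | x8), x8 is now false; ~x2 must hold, so x2 = False.
From (x2 | x6) and x2 = False: x6 = True.
In (~x9 | ~x6), ~x6 is now false; ~x9 must hold, so x9 = False.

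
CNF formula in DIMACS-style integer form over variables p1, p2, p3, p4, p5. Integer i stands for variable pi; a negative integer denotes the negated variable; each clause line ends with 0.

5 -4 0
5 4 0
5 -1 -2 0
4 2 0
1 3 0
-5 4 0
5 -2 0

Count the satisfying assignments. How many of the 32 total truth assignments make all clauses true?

The models are:
  p1=0 p2=0 p3=1 p4=1 p5=1
  p1=0 p2=1 p3=1 p4=1 p5=1
  p1=1 p2=0 p3=0 p4=1 p5=1
  p1=1 p2=0 p3=1 p4=1 p5=1
  p1=1 p2=1 p3=0 p4=1 p5=1
  p1=1 p2=1 p3=1 p4=1 p5=1
That's 6 in total.

6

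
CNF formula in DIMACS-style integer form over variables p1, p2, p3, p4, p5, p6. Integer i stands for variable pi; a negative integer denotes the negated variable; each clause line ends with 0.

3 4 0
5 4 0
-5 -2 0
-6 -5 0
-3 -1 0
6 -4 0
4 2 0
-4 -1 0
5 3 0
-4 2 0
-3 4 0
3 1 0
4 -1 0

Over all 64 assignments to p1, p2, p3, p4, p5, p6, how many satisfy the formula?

Satisfying assignments:
  p1=0 p2=1 p3=1 p4=1 p5=0 p6=1
Count: 1.

1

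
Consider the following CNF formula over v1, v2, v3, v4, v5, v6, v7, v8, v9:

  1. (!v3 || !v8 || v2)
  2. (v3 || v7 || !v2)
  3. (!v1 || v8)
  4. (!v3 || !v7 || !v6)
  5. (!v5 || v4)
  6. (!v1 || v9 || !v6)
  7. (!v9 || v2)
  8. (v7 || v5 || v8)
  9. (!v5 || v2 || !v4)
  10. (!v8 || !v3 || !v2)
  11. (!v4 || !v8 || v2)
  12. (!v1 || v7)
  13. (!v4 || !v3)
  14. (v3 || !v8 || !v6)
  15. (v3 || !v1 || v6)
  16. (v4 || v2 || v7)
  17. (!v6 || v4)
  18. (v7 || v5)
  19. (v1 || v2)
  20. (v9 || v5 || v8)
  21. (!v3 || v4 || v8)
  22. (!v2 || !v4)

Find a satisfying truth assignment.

Set v1 = False and propagate.
  then v2 is forced to True.
  then v4 is forced to False.
  then v5 is forced to False.
  then v6 is forced to False.
  then v7 is forced to True.
The remaining clauses are satisfied by v3 = False, v8 = False, v9 = True.

v1 = 0, v2 = 1, v3 = 0, v4 = 0, v5 = 0, v6 = 0, v7 = 1, v8 = 0, v9 = 1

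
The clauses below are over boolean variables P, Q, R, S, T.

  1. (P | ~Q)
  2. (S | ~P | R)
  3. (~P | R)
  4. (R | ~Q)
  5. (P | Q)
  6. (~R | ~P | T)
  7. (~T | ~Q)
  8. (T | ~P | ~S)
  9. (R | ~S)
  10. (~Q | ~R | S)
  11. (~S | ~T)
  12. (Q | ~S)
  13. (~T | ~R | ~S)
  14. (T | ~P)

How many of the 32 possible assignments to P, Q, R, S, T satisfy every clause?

1

Satisfying assignments:
  P=1 Q=0 R=1 S=0 T=1
Count: 1.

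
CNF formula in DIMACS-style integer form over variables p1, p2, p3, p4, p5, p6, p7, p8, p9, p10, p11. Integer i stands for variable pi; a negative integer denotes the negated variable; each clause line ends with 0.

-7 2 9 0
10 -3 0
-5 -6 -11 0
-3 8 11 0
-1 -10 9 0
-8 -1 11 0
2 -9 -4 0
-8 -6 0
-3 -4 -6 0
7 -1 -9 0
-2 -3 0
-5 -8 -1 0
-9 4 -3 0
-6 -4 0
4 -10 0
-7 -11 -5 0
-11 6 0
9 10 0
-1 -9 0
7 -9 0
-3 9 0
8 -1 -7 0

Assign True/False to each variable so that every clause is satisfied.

Pure literal: p1 appears only negated; assign p1 = False.
p3 occurs only negated in the remaining clauses — set p3 = False.
Set p2 = True and propagate.
Set p4 = True and propagate.
  then p6 is forced to False.
  then p11 is forced to False.
The remaining clauses are satisfied by p5 = False, p7 = False, p8 = False, p9 = False, p10 = True.

p1=F, p2=T, p3=F, p4=T, p5=F, p6=F, p7=F, p8=F, p9=F, p10=T, p11=F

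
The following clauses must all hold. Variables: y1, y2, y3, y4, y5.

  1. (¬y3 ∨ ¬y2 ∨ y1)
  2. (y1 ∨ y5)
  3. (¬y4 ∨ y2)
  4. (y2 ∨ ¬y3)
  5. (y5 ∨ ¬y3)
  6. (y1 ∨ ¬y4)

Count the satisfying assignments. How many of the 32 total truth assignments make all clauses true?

10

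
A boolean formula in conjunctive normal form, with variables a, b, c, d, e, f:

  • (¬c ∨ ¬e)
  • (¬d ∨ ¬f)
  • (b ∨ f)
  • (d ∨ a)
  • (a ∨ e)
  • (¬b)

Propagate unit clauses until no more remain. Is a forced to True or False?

True

(¬b) stands alone — b = False.
(f ∨ b): since b = False, the clause reduces to (f). f = True.
In (¬f ∨ ¬d), ¬f is now false; ¬d must hold, so d = False.
(d ∨ a) with d = False leaves only a, so a = True.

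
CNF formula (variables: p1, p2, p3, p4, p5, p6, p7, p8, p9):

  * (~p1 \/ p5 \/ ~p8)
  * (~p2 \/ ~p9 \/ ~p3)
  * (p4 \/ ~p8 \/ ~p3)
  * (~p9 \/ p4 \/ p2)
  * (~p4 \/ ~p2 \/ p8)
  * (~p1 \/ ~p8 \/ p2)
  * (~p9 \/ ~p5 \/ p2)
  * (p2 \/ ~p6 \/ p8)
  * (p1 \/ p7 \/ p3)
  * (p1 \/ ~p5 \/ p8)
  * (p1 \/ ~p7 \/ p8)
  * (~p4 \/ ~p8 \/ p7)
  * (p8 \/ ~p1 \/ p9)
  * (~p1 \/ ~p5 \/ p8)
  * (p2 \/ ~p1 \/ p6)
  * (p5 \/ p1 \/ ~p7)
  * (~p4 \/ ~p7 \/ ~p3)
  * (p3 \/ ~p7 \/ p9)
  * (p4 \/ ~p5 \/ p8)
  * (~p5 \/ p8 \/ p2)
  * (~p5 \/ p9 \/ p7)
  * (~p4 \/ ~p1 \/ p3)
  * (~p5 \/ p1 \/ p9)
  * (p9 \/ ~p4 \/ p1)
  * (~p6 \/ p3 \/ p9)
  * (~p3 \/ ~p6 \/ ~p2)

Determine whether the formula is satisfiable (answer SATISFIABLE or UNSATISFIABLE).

SATISFIABLE

Branch on p1: take p1 = False.
Set p2 = False and propagate.
The remaining clauses are satisfied by p3 = True, p4 = False, p5 = False, p6 = False, p7 = False, p8 = False, p9 = False.
Every clause has at least one true literal under this assignment.
So p1 = 0, p2 = 0, p3 = 1, p4 = 0, p5 = 0, p6 = 0, p7 = 0, p8 = 0, p9 = 0 is a satisfying assignment.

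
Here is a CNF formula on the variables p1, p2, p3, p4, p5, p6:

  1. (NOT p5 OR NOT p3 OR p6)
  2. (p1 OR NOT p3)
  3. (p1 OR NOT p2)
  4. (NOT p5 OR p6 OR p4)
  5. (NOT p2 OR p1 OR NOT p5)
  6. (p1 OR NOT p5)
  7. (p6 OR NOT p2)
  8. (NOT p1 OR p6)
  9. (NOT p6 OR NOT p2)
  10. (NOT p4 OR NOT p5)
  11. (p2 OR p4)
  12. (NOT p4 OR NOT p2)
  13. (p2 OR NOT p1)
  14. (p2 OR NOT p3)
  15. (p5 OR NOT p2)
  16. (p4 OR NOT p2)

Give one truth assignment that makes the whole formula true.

p1 = False, p2 = False, p3 = False, p4 = True, p5 = False, p6 = True

Check each clause:
  1. (NOT p5 OR NOT p3 OR p6) — NOT p5 is true.
  2. (NOT p3 OR p1) — NOT p3 is true.
  3. (NOT p2 OR p1) — NOT p2 is true.
  4. (NOT p5 OR p4 OR p6) — NOT p5 is true.
  5. (NOT p2 OR p1 OR NOT p5) — NOT p5 is true.
  6. (NOT p5 OR p1) — NOT p5 is true.
  7. (p6 OR NOT p2) — NOT p2 is true.
  8. (p6 OR NOT p1) — NOT p1 is true.
  9. (NOT p6 OR NOT p2) — NOT p2 is true.
  10. (NOT p5 OR NOT p4) — NOT p5 is true.
  11. (p4 OR p2) — p4 is true.
  12. (NOT p4 OR NOT p2) — NOT p2 is true.
  13. (p2 OR NOT p1) — NOT p1 is true.
  14. (p2 OR NOT p3) — NOT p3 is true.
  15. (p5 OR NOT p2) — NOT p2 is true.
  16. (NOT p2 OR p4) — p4 is true.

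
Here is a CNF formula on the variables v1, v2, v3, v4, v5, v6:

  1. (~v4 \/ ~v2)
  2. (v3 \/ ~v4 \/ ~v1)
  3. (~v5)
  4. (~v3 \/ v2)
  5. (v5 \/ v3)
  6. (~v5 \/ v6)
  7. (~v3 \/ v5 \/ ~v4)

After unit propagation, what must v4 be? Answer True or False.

(~v5) is a unit clause: v5 = False.
From (v3 \/ v5) and v5 = False: v3 = True.
(~v3 \/ v2): since v3 = True, the clause reduces to (v2). v2 = True.
(~v4 \/ ~v2): since v2 = True, the clause reduces to (~v4). v4 = False.

False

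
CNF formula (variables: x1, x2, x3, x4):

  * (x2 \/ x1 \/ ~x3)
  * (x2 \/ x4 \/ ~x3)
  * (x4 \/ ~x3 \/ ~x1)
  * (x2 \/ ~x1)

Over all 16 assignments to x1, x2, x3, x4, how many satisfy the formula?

Case analysis on x1 and x2:
  x1=1, x2=1: remaining (x3,x4) ∈ {(0,0); (0,1); (1,1)} — 3.
  x1=1, x2=0: a clause becomes empty — 0.
  x1=0, x2=1: remaining (x3,x4) ∈ {(0,0); (0,1); (1,0); (1,1)} — 4.
  x1=0, x2=0: remaining (x3,x4) ∈ {(0,0); (0,1)} — 2.
Total: 3 + 0 + 4 + 2 = 9.

9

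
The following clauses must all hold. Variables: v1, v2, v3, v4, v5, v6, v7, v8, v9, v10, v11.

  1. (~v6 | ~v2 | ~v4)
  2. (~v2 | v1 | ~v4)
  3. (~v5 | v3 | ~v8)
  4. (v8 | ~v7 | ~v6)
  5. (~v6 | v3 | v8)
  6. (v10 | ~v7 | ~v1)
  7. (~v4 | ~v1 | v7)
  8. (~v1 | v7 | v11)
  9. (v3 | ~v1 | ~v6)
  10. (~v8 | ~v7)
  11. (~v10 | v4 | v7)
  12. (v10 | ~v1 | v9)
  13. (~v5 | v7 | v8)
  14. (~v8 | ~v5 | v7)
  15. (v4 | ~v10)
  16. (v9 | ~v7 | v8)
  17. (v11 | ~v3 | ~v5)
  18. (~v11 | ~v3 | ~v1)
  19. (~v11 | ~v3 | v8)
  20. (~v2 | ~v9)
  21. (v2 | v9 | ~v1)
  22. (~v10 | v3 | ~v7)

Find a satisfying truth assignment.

v1 = False, v2 = True, v3 = False, v4 = False, v5 = False, v6 = False, v7 = False, v8 = True, v9 = False, v10 = False, v11 = True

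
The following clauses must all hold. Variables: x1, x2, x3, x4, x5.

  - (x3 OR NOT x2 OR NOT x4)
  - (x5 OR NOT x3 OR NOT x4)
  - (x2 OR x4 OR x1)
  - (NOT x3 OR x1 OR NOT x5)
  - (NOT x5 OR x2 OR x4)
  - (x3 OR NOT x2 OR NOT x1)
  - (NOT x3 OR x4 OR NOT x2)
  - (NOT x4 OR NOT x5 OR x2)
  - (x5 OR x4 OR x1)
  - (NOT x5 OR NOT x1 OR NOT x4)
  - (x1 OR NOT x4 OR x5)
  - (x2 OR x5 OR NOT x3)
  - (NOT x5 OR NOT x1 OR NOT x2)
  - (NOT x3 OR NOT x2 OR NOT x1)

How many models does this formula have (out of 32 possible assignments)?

3

The models are:
  x1=0 x2=1 x3=0 x4=0 x5=1
  x1=1 x2=0 x3=0 x4=0 x5=0
  x1=1 x2=0 x3=0 x4=1 x5=0
Count: 3.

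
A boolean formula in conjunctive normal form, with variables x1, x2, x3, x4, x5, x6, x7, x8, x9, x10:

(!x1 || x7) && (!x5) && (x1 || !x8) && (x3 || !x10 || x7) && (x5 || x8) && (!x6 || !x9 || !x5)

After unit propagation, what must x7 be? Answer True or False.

Unit clause (!x5) sets x5 = False.
In (x5 || x8), x5 is now false; x8 must hold, so x8 = True.
From (x1 || !x8) and x8 = True: x1 = True.
From (!x1 || x7) and x1 = True: x7 = True.

True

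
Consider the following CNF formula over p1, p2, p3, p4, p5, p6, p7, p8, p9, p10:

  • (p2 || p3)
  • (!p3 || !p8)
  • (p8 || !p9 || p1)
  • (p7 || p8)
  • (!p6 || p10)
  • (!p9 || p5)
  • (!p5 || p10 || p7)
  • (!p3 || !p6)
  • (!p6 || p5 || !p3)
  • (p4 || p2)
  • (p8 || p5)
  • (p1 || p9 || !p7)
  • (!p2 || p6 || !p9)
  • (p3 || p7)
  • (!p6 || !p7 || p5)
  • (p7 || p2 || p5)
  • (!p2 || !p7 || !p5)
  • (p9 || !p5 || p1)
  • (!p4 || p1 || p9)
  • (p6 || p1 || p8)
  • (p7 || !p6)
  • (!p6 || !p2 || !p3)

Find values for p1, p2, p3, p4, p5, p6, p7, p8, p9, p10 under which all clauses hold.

p1 occurs only positively in the remaining clauses — set p1 = True.
Branch on p2: take p2 = True.
The remaining clauses are satisfied by p3 = False, p4 = False, p5 = False, p6 = False, p7 = True, p8 = True, p9 = False, p10 = False.
Every clause has at least one true literal under this assignment.

p1=T, p2=T, p3=F, p4=F, p5=F, p6=F, p7=T, p8=T, p9=F, p10=F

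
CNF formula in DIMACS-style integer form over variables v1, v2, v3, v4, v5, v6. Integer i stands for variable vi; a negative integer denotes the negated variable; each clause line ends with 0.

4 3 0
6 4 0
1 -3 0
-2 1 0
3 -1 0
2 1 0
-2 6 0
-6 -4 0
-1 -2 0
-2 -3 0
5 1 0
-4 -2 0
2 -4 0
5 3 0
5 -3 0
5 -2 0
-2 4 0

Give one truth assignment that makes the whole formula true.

v1=True, v2=False, v3=True, v4=False, v5=True, v6=True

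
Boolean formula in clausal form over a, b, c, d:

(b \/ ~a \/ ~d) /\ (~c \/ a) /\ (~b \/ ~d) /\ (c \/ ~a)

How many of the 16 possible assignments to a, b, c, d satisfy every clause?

5

The models are:
  a=F b=F c=F d=F
  a=F b=F c=F d=T
  a=F b=T c=F d=F
  a=T b=F c=T d=F
  a=T b=T c=T d=F
Count: 5.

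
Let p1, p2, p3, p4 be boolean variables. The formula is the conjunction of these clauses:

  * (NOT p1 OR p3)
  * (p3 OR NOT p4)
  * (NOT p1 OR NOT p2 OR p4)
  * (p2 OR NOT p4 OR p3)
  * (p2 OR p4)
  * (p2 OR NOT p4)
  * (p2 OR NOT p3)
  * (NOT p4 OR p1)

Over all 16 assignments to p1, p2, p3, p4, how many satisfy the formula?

3

The models are:
  p1=F p2=T p3=F p4=F
  p1=F p2=T p3=T p4=F
  p1=T p2=T p3=T p4=T
That's 3 in total.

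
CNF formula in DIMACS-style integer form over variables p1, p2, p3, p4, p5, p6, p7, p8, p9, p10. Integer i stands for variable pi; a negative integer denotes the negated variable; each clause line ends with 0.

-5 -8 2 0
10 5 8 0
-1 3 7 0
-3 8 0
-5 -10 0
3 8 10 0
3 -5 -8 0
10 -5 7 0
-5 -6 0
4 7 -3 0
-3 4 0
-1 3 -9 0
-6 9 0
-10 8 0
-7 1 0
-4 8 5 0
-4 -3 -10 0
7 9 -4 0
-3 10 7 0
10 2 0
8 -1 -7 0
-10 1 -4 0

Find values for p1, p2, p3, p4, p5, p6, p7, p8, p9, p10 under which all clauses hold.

p1=F, p2=T, p3=F, p4=F, p5=F, p6=F, p7=F, p8=T, p9=F, p10=F

Check each clause:
  1. (NOT p5 OR NOT p8 OR p2) — p2 is true.
  2. (p8 OR p5 OR p10) — p8 is true.
  3. (p3 OR NOT p1 OR p7) — NOT p1 is true.
  4. (p8 OR NOT p3) — p8 is true.
  5. (NOT p10 OR NOT p5) — NOT p5 is true.
  6. (p10 OR p3 OR p8) — p8 is true.
  7. (NOT p8 OR NOT p5 OR p3) — NOT p5 is true.
  8. (p7 OR p10 OR NOT p5) — NOT p5 is true.
  9. (NOT p6 OR NOT p5) — NOT p6 is true.
  10. (NOT p3 OR p4 OR p7) — NOT p3 is true.
  11. (NOT p3 OR p4) — NOT p3 is true.
  12. (NOT p1 OR p3 OR NOT p9) — NOT p1 is true.
  13. (p9 OR NOT p6) — NOT p6 is true.
  14. (NOT p10 OR p8) — p8 is true.
  15. (NOT p7 OR p1) — NOT p7 is true.
  16. (p8 OR NOT p4 OR p5) — p8 is true.
  17. (NOT p10 OR NOT p4 OR NOT p3) — NOT p4 is true.
  18. (NOT p4 OR p7 OR p9) — NOT p4 is true.
  19. (NOT p3 OR p10 OR p7) — NOT p3 is true.
  20. (p10 OR p2) — p2 is true.
  21. (NOT p7 OR NOT p1 OR p8) — p8 is true.
  22. (NOT p10 OR NOT p4 OR p1) — NOT p4 is true.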